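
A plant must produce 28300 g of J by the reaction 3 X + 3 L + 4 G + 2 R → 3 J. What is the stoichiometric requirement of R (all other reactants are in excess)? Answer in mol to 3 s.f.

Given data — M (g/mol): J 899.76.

n(J) = 28300 / 899.76 = 31.45 mol
n(R) = (2/3) × 31.45 = 20.97 mol

21.0 mol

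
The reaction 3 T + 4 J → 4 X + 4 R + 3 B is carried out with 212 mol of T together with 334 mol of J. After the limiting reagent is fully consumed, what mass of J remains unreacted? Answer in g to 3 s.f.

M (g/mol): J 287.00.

14700 g

n(T) = 212.0 mol
n(J) = 334.0 mol
n/ν for T = 212.0/3 = 70.67
n/ν for J = 334.0/4 = 83.50
Smallest n/ν is T → limiting reagent.
J consumed = (4/3) × 212.0 = 282.7 mol
J remaining = 334.0 − 282.7 = 51.30 mol
mass = 51.30 × 287.00 = 14720 g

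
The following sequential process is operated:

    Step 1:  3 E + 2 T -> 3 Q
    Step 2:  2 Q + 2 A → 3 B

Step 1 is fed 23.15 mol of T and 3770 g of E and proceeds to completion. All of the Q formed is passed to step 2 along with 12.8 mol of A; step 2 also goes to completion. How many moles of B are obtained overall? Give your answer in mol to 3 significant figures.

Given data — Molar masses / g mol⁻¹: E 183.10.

19.2 mol

Step 1:
n(T) = 23.15 mol
n(E) = 3770 / 183.10 = 20.59 mol
n/ν for T = 23.15/2 = 11.58
n/ν for E = 20.59/3 = 6.863
Smallest n/ν is E → limiting reagent.
n(Q) produced = (3/3) × 20.59 = 20.59 mol
Step 2:
n(Q) available = 20.59 mol
n(A) = 12.80 mol
n/ν for Q = 20.59/2 = 10.30
n/ν for A = 12.80/2 = 6.400
Smallest n/ν is A → limiting reagent.
n(B) = (3/2) × 12.80 = 19.20 mol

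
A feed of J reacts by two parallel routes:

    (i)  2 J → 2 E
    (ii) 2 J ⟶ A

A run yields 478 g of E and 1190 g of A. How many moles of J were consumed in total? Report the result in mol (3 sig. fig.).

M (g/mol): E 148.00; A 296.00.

n(E) = 478 / 148.00 = 3.230 mol
n(A) = 1190 / 296.00 = 4.020 mol
n(J) via (i) = (2/2)×3.230 = 3.230 mol
n(J) via (ii) = (2/1)×4.020 = 8.040 mol
total n(J) = 3.230 + 8.040 = 11.27 mol

11.3 mol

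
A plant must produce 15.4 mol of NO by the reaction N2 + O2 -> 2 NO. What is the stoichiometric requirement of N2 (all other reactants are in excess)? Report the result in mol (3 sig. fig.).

7.70 mol

n(NO) = 15.40 mol
n(N2) = (1/2) × 15.40 = 7.700 mol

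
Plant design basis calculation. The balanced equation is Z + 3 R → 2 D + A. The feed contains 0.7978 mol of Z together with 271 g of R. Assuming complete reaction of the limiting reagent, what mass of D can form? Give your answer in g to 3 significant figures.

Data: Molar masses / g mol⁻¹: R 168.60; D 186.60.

200 g

n(Z) = 0.7978 mol
n(R) = 271.0 / 168.60 = 1.607 mol
n/ν for Z = 0.7978/1 = 0.7978
n/ν for R = 1.607/3 = 0.5357
Smallest n/ν is R → limiting reagent.
n(D) = (2/3) × 1.607 = 1.071 mol
mass = 1.071 × 186.60 = 199.8 g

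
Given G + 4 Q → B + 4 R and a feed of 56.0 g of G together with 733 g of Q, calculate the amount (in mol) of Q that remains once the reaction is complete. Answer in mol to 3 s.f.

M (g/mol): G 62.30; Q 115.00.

n(G) = 56.00 / 62.30 = 0.8989 mol
n(Q) = 733.0 / 115.00 = 6.374 mol
n/ν for G = 0.8989/1 = 0.8989
n/ν for Q = 6.374/4 = 1.594
Smallest n/ν is G → limiting reagent.
Q consumed = (4/1) × 0.8989 = 3.596 mol
Q remaining = 6.374 − 3.596 = 2.778 mol

2.78 mol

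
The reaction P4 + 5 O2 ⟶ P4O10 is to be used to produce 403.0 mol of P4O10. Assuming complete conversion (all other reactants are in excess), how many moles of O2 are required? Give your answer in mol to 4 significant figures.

2015 mol

n(P4O10) = 403.0 mol
n(O2) = (5/1) × 403.0 = 2015 mol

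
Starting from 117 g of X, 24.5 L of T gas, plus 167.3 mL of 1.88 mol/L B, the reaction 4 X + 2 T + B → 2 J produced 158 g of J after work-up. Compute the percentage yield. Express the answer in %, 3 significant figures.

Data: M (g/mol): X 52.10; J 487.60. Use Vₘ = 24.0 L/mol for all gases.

n(X) = 117.0 / 52.10 = 2.246 mol
n(T) = 24.50 / 24.0 = 1.021 mol
n(B) = 1.88 × 167.3/1000 = 0.3145 mol
n/ν → X: 0.5615, T: 0.5105, B: 0.3145; B is limiting.
theoretical n(J) = (2/1) × 0.3145 = 0.6290 mol → 306.7 g
% yield = 158 / 306.7 × 100 = 51.52 %

51.5 %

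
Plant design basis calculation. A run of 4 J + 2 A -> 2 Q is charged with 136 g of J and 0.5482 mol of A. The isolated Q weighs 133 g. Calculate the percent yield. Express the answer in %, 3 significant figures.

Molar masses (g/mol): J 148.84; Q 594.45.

49.0 %

n(J) = 136.0 / 148.84 = 0.9137 mol
n(A) = 0.5482 mol
n/ν for J = 0.9137/4 = 0.2284
n/ν for A = 0.5482/2 = 0.2741
Smallest n/ν is J → limiting reagent.
theoretical n(Q) = (2/4) × 0.9137 = 0.4569 mol → 271.6 g
% yield = 133 / 271.6 × 100 = 48.97 %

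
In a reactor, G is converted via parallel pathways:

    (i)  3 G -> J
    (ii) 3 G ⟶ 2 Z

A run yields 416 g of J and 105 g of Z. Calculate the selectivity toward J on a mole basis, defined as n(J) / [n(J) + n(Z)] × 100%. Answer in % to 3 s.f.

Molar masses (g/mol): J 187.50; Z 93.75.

n(J) = 416 / 187.50 = 2.219 mol
n(Z) = 105 / 93.75 = 1.120 mol
selectivity = 2.219/(2.219+1.120) × 100 = 66.46 %

66.5 %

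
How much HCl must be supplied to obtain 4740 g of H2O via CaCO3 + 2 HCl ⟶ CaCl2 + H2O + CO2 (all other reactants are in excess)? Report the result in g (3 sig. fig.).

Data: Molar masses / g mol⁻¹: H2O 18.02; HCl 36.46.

19200 g

n(H2O) = 4740 / 18.02 = 263.0 mol
n(HCl) = (2/1) × 263.0 = 526.0 mol
mass = 526.0 × 36.46 = 19180 g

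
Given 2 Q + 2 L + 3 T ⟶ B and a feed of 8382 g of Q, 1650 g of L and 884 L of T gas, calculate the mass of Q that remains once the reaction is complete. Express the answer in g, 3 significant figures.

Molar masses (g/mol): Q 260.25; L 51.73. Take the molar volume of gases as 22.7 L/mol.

1630 g

n(Q) = 8382 / 260.25 = 32.21 mol
n(L) = 1650 / 51.73 = 31.90 mol
n(T) = 884.0 / 22.7 = 38.94 mol
n/ν → Q: 16.11, L: 15.95, T: 12.98; T is limiting.
Q consumed = (2/3) × 38.94 = 25.96 mol
Q remaining = 32.21 − 25.96 = 6.250 mol
mass = 6.250 × 260.25 = 1627 g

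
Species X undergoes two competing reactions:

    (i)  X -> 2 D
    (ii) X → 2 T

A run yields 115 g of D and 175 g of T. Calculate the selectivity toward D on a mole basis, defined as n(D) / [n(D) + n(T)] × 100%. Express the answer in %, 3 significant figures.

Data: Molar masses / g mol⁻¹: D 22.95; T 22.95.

39.7 %

n(D) = 115 / 22.95 = 5.011 mol
n(T) = 175 / 22.95 = 7.625 mol
selectivity = 5.011/(5.011+7.625) × 100 = 39.66 %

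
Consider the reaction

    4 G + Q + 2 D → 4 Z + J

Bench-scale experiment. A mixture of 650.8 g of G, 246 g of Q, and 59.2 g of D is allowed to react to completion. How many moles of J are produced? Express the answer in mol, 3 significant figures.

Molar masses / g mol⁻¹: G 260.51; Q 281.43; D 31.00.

n(G) = 650.8 / 260.51 = 2.498 mol
n(Q) = 246.0 / 281.43 = 0.8741 mol
n(D) = 59.20 / 31.00 = 1.910 mol
n/ν → G: 0.6245, Q: 0.8741, D: 0.9550; G is limiting.
n(J) = (1/4) × 2.498 = 0.6245 mol

0.625 mol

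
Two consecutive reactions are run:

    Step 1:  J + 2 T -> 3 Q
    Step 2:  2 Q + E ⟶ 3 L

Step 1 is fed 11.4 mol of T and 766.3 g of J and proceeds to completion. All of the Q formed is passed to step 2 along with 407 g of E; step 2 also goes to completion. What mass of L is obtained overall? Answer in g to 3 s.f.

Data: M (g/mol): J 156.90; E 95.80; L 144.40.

1840 g

Step 1:
n(T) = 11.40 mol
n(J) = 766.3 / 156.90 = 4.884 mol
n/ν for T = 11.40/2 = 5.700
n/ν for J = 4.884/1 = 4.884
Smallest n/ν is J → limiting reagent.
n(Q) produced = (3/1) × 4.884 = 14.65 mol
Step 2:
n(Q) available = 14.65 mol
n(E) = 407.0 / 95.80 = 4.248 mol
n/ν for Q = 14.65/2 = 7.325
n/ν for E = 4.248/1 = 4.248
Smallest n/ν is E → limiting reagent.
n(L) = (3/1) × 4.248 = 12.74 mol
mass = 12.74 × 144.40 = 1840 g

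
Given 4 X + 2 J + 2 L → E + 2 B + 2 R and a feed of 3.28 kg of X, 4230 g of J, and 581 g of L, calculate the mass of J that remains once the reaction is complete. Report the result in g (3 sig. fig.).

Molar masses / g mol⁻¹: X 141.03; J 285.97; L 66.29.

n(X) = 3.280×1000 / 141.03 = 23.26 mol
n(J) = 4230 / 285.97 = 14.79 mol
n(L) = 581.0 / 66.29 = 8.765 mol
n/ν for X = 23.26/4 = 5.815
n/ν for J = 14.79/2 = 7.395
n/ν for L = 8.765/2 = 4.383
Smallest n/ν is L → limiting reagent.
J consumed = (2/2) × 8.765 = 8.765 mol
J remaining = 14.79 − 8.765 = 6.025 mol
mass = 6.025 × 285.97 = 1723 g

1720 g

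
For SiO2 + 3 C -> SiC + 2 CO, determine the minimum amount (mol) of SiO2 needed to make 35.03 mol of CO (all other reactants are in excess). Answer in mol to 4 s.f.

17.52 mol

n(CO) = 35.03 mol
n(SiO2) = (1/2) × 35.03 = 17.52 mol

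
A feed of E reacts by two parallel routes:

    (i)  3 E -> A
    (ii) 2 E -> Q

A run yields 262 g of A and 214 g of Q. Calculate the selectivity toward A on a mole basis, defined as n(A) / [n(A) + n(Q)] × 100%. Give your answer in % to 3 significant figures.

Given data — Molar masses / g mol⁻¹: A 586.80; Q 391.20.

n(A) = 262 / 586.80 = 0.4465 mol
n(Q) = 214 / 391.20 = 0.5470 mol
selectivity = 0.4465/(0.4465+0.5470) × 100 = 44.94 %

44.9 %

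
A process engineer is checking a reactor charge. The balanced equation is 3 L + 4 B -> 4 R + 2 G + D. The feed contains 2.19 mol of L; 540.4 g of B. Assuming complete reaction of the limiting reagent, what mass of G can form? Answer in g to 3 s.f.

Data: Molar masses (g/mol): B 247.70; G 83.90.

91.5 g

n(L) = 2.190 mol
n(B) = 540.4 / 247.70 = 2.182 mol
n/ν for L = 2.190/3 = 0.7300
n/ν for B = 2.182/4 = 0.5455
Smallest n/ν is B → limiting reagent.
n(G) = (2/4) × 2.182 = 1.091 mol
mass = 1.091 × 83.90 = 91.53 g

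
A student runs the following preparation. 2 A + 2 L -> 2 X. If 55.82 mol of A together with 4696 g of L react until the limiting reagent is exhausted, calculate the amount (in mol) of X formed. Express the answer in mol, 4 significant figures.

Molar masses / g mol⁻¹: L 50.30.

n(A) = 55.82 mol
n(L) = 4696 / 50.30 = 93.36 mol
n/ν for A = 55.82/2 = 27.91
n/ν for L = 93.36/2 = 46.68
Smallest n/ν is A → limiting reagent.
n(X) = (2/2) × 55.82 = 55.82 mol

55.82 mol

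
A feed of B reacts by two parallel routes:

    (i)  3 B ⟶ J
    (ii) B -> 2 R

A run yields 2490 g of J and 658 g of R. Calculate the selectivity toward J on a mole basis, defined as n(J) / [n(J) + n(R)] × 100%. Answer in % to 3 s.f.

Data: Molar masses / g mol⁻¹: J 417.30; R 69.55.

n(J) = 2490 / 417.30 = 5.967 mol
n(R) = 658 / 69.55 = 9.461 mol
selectivity = 5.967/(5.967+9.461) × 100 = 38.68 %

38.7 %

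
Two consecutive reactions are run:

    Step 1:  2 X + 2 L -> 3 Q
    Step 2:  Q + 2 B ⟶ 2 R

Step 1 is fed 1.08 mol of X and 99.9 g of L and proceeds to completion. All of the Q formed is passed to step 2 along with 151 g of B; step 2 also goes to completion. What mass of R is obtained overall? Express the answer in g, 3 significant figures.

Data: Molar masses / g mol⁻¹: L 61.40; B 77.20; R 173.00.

338 g

Step 1:
n(X) = 1.080 mol
n(L) = 99.90 / 61.40 = 1.627 mol
n/ν → X: 0.5400, L: 0.8135; X is limiting.
n(Q) produced = (3/2) × 1.080 = 1.620 mol
Step 2:
n(Q) available = 1.620 mol
n(B) = 151.0 / 77.20 = 1.956 mol
n/ν → Q: 1.620, B: 0.9780; B is limiting.
n(R) = (2/2) × 1.956 = 1.956 mol
mass = 1.956 × 173.00 = 338.4 g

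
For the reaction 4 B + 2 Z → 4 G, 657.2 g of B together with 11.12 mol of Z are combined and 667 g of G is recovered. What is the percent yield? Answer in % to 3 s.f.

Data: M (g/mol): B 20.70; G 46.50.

n(B) = 657.2 / 20.70 = 31.75 mol
n(Z) = 11.12 mol
n/ν for B = 31.75/4 = 7.938
n/ν for Z = 11.12/2 = 5.560
Smallest n/ν is Z → limiting reagent.
theoretical n(G) = (4/2) × 11.12 = 22.24 mol → 1034 g
% yield = 667 / 1034 × 100 = 64.51 %

64.5 %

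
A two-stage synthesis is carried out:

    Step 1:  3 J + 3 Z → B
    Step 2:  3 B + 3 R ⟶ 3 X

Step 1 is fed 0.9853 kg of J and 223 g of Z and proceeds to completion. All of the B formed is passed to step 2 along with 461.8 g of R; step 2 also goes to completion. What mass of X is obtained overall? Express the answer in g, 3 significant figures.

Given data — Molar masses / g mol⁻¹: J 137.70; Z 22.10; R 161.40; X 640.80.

Step 1:
n(J) = 0.9853×1000 / 137.70 = 7.155 mol
n(Z) = 223.0 / 22.10 = 10.09 mol
n/ν for J = 7.155/3 = 2.385
n/ν for Z = 10.09/3 = 3.363
Smallest n/ν is J → limiting reagent.
n(B) produced = (1/3) × 7.155 = 2.385 mol
Step 2:
n(B) available = 2.385 mol
n(R) = 461.8 / 161.40 = 2.861 mol
n/ν for B = 2.385/3 = 0.7950
n/ν for R = 2.861/3 = 0.9537
Smallest n/ν is B → limiting reagent.
n(X) = (3/3) × 2.385 = 2.385 mol
mass = 2.385 × 640.80 = 1528 g

1530 g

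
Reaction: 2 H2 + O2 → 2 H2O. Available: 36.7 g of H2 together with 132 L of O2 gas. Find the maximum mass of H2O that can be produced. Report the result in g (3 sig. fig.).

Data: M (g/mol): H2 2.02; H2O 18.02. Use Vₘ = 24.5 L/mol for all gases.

194 g

n(H2) = 36.70 / 2.02 = 18.17 mol
n(O2) = 132.0 / 24.5 = 5.388 mol
n/ν for H2 = 18.17/2 = 9.085
n/ν for O2 = 5.388/1 = 5.388
Smallest n/ν is O2 → limiting reagent.
n(H2O) = (2/1) × 5.388 = 10.78 mol
mass = 10.78 × 18.02 = 194.3 g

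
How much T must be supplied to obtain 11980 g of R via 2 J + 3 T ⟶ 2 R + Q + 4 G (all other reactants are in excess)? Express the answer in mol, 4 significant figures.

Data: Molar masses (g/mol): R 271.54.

n(R) = 11980 / 271.54 = 44.12 mol
n(T) = (3/2) × 44.12 = 66.18 mol

66.18 mol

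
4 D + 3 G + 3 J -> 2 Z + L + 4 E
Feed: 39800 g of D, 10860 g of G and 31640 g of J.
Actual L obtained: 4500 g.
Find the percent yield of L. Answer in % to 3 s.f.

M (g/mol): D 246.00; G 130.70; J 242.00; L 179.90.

90.3 %

n(D) = 39800 / 246.00 = 161.8 mol
n(G) = 10860 / 130.70 = 83.09 mol
n(J) = 31640 / 242.00 = 130.7 mol
n/ν → D: 40.45, G: 27.70, J: 43.57; G is limiting.
theoretical n(L) = (1/3) × 83.09 = 27.70 mol → 4983 g
% yield = 4500 / 4983 × 100 = 90.31 %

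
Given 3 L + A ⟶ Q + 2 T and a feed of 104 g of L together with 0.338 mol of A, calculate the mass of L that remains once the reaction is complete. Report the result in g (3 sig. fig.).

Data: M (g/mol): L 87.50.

n(L) = 104.0 / 87.50 = 1.189 mol
n(A) = 0.3380 mol
n/ν for L = 1.189/3 = 0.3963
n/ν for A = 0.3380/1 = 0.3380
Smallest n/ν is A → limiting reagent.
L consumed = (3/1) × 0.3380 = 1.014 mol
L remaining = 1.189 − 1.014 = 0.1750 mol
mass = 0.1750 × 87.50 = 15.31 g

15.3 g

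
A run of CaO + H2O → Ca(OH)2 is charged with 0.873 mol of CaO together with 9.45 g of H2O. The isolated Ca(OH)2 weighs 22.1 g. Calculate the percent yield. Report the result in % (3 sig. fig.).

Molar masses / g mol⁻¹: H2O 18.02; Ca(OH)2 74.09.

n(CaO) = 0.8730 mol
n(H2O) = 9.450 / 18.02 = 0.5244 mol
n/ν → CaO: 0.8730, H2O: 0.5244; H2O is limiting.
theoretical n(Ca(OH)2) = (1/1) × 0.5244 = 0.5244 mol → 38.85 g
% yield = 22.1 / 38.85 × 100 = 56.89 %

56.9 %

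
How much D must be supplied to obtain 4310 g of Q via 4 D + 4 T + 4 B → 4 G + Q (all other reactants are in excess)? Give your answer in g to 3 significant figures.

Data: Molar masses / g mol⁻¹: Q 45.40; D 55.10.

20900 g

n(Q) = 4310 / 45.40 = 94.93 mol
n(D) = (4/1) × 94.93 = 379.7 mol
mass = 379.7 × 55.10 = 20920 g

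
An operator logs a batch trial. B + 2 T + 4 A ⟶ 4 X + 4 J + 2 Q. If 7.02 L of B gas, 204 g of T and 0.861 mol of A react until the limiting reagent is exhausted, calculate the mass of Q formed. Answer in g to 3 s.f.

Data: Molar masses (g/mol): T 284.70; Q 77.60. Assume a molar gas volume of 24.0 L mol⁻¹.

33.4 g

n(B) = 7.020 / 24.0 = 0.2925 mol
n(T) = 204.0 / 284.70 = 0.7165 mol
n(A) = 0.8610 mol
n/ν → B: 0.2925, T: 0.3583, A: 0.2153; A is limiting.
n(Q) = (2/4) × 0.8610 = 0.4305 mol
mass = 0.4305 × 77.60 = 33.41 g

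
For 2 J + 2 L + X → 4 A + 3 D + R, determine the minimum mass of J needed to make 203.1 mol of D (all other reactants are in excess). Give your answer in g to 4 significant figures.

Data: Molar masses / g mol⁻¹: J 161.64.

n(D) = 203.1 mol
n(J) = (2/3) × 203.1 = 135.4 mol
mass = 135.4 × 161.64 = 21890 g

21890 g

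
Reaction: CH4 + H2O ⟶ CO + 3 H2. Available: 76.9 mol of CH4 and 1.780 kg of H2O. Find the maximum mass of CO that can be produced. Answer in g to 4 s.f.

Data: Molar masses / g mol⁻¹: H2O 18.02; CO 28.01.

n(CH4) = 76.90 mol
n(H2O) = 1.780×1000 / 18.02 = 98.78 mol
n/ν for CH4 = 76.90/1 = 76.90
n/ν for H2O = 98.78/1 = 98.78
Smallest n/ν is CH4 → limiting reagent.
n(CO) = (1/1) × 76.90 = 76.90 mol
mass = 76.90 × 28.01 = 2154 g

2154 g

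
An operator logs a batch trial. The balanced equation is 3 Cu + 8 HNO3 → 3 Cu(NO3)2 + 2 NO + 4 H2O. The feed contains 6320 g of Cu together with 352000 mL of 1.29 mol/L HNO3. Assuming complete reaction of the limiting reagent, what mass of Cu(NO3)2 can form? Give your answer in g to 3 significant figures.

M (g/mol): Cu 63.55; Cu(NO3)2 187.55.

18700 g

n(Cu) = 6320 / 63.55 = 99.45 mol
n(HNO3) = 1.29 × 352000/1000 = 454.1 mol
n/ν for Cu = 99.45/3 = 33.15
n/ν for HNO3 = 454.1/8 = 56.76
Smallest n/ν is Cu → limiting reagent.
n(Cu(NO3)2) = (3/3) × 99.45 = 99.45 mol
mass = 99.45 × 187.55 = 18650 g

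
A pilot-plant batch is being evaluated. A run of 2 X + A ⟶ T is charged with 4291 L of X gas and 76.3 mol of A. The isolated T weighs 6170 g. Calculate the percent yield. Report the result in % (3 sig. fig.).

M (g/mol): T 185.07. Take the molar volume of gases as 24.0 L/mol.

43.7 %

n(X) = 4291 / 24.0 = 178.8 mol
n(A) = 76.30 mol
n/ν for X = 178.8/2 = 89.40
n/ν for A = 76.30/1 = 76.30
Smallest n/ν is A → limiting reagent.
theoretical n(T) = (1/1) × 76.30 = 76.30 mol → 14120 g
% yield = 6170 / 14120 × 100 = 43.70 %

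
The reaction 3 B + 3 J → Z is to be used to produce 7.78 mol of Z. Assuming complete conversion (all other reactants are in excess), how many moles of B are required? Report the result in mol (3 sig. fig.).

n(Z) = 7.780 mol
n(B) = (3/1) × 7.780 = 23.34 mol

23.3 mol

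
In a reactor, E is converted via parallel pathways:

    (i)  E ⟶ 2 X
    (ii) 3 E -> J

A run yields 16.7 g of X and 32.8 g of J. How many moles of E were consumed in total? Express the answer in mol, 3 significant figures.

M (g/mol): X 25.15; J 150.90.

n(X) = 16.7 / 25.15 = 0.6640 mol
n(J) = 32.8 / 150.90 = 0.2174 mol
n(E) via (i) = (1/2)×0.6640 = 0.3320 mol
n(E) via (ii) = (3/1)×0.2174 = 0.6522 mol
total n(E) = 0.3320 + 0.6522 = 0.9842 mol

0.984 mol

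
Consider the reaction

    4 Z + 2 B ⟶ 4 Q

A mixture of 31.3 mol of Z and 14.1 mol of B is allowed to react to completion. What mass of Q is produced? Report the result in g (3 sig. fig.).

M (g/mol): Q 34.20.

n(Z) = 31.30 mol
n(B) = 14.10 mol
n/ν for Z = 31.30/4 = 7.825
n/ν for B = 14.10/2 = 7.050
Smallest n/ν is B → limiting reagent.
n(Q) = (4/2) × 14.10 = 28.20 mol
mass = 28.20 × 34.20 = 964.4 g

964 g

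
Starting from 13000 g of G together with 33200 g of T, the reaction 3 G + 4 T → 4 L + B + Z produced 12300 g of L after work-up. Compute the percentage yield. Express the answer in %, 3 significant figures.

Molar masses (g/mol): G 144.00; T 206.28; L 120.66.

84.7 %

n(G) = 13000 / 144.00 = 90.28 mol
n(T) = 33200 / 206.28 = 160.9 mol
n/ν → G: 30.09, T: 40.23; G is limiting.
theoretical n(L) = (4/3) × 90.28 = 120.4 mol → 14530 g
% yield = 12300 / 14530 × 100 = 84.65 %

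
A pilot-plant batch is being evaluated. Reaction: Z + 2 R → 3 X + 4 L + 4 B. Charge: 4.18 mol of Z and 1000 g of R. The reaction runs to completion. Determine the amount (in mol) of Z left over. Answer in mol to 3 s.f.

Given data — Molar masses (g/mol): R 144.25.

0.714 mol

n(Z) = 4.180 mol
n(R) = 1000 / 144.25 = 6.932 mol
n/ν for Z = 4.180/1 = 4.180
n/ν for R = 6.932/2 = 3.466
Smallest n/ν is R → limiting reagent.
Z consumed = (1/2) × 6.932 = 3.466 mol
Z remaining = 4.180 − 3.466 = 0.7140 mol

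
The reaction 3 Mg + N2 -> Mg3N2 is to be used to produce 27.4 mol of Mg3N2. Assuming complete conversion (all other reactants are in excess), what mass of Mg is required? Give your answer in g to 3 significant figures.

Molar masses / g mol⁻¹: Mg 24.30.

n(Mg3N2) = 27.40 mol
n(Mg) = (3/1) × 27.40 = 82.20 mol
mass = 82.20 × 24.30 = 1997 g

2000 g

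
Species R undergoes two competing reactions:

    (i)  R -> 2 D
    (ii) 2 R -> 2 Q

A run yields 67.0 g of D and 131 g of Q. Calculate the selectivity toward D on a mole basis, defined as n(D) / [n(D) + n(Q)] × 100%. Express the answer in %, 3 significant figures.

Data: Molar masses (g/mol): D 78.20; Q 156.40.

n(D) = 67.0 / 78.20 = 0.8568 mol
n(Q) = 131 / 156.40 = 0.8376 mol
selectivity = 0.8568/(0.8568+0.8376) × 100 = 50.57 %

50.6 %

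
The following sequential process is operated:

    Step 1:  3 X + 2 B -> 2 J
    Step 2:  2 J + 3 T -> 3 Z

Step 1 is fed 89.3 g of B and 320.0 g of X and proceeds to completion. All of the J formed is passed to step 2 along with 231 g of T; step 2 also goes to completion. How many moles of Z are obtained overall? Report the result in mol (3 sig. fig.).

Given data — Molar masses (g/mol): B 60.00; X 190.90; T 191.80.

Step 1:
n(B) = 89.30 / 60.00 = 1.488 mol
n(X) = 320.0 / 190.90 = 1.676 mol
n/ν for B = 1.488/2 = 0.7440
n/ν for X = 1.676/3 = 0.5587
Smallest n/ν is X → limiting reagent.
n(J) produced = (2/3) × 1.676 = 1.117 mol
Step 2:
n(J) available = 1.117 mol
n(T) = 231.0 / 191.80 = 1.204 mol
n/ν for J = 1.117/2 = 0.5585
n/ν for T = 1.204/3 = 0.4013
Smallest n/ν is T → limiting reagent.
n(Z) = (3/3) × 1.204 = 1.204 mol

1.20 mol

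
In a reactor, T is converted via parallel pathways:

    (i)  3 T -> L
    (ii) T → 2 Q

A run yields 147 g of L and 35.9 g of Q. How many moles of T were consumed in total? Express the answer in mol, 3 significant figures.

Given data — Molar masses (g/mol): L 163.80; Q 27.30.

3.35 mol

n(L) = 147 / 163.80 = 0.8974 mol
n(Q) = 35.9 / 27.30 = 1.315 mol
n(T) via (i) = (3/1)×0.8974 = 2.692 mol
n(T) via (ii) = (1/2)×1.315 = 0.6575 mol
total n(T) = 2.692 + 0.6575 = 3.350 mol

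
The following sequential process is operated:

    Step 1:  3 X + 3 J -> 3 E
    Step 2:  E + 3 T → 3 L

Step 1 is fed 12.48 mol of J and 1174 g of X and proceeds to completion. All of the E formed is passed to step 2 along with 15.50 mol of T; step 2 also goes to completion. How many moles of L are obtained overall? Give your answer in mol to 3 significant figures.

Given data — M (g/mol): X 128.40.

Step 1:
n(J) = 12.48 mol
n(X) = 1174 / 128.40 = 9.143 mol
n/ν → J: 4.160, X: 3.048; X is limiting.
n(E) produced = (3/3) × 9.143 = 9.143 mol
Step 2:
n(E) available = 9.143 mol
n(T) = 15.50 mol
n/ν → E: 9.143, T: 5.167; T is limiting.
n(L) = (3/3) × 15.50 = 15.50 mol

15.5 mol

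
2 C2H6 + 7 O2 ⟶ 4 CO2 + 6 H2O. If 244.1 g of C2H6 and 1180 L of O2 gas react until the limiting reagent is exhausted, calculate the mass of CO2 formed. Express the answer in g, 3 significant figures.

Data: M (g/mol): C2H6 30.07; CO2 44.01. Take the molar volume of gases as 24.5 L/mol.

n(C2H6) = 244.1 / 30.07 = 8.118 mol
n(O2) = 1180 / 24.5 = 48.16 mol
n/ν → C2H6: 4.059, O2: 6.880; C2H6 is limiting.
n(CO2) = (4/2) × 8.118 = 16.24 mol
mass = 16.24 × 44.01 = 714.7 g

715 g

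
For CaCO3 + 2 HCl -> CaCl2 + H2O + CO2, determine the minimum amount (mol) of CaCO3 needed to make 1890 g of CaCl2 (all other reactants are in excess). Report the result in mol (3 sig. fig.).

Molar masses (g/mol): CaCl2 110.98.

17.0 mol

n(CaCl2) = 1890 / 110.98 = 17.03 mol
n(CaCO3) = (1/1) × 17.03 = 17.03 mol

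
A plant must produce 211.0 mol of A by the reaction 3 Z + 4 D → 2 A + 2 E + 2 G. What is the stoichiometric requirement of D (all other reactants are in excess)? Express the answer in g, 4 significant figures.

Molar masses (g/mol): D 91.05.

n(A) = 211.0 mol
n(D) = (4/2) × 211.0 = 422.0 mol
mass = 422.0 × 91.05 = 38420 g

38420 g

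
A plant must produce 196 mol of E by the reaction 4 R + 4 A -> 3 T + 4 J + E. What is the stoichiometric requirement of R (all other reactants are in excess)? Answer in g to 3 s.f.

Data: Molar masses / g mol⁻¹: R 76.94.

60300 g

n(E) = 196.0 mol
n(R) = (4/1) × 196.0 = 784.0 mol
mass = 784.0 × 76.94 = 60320 g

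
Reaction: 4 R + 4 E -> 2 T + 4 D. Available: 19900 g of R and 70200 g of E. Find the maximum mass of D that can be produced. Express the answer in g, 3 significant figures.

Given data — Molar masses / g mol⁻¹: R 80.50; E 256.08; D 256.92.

n(R) = 19900 / 80.50 = 247.2 mol
n(E) = 70200 / 256.08 = 274.1 mol
n/ν → R: 61.80, E: 68.53; R is limiting.
n(D) = (4/4) × 247.2 = 247.2 mol
mass = 247.2 × 256.92 = 63510 g

63500 g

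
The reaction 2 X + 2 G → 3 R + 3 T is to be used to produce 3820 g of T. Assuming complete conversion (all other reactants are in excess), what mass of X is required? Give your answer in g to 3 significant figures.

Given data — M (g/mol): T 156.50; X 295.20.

4800 g

n(T) = 3820 / 156.50 = 24.41 mol
n(X) = (2/3) × 24.41 = 16.27 mol
mass = 16.27 × 295.20 = 4803 g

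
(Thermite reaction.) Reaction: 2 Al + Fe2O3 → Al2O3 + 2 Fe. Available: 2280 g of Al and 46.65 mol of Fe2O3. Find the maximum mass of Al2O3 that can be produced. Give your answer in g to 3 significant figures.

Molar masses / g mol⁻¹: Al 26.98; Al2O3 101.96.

n(Al) = 2280 / 26.98 = 84.51 mol
n(Fe2O3) = 46.65 mol
n/ν for Al = 84.51/2 = 42.26
n/ν for Fe2O3 = 46.65/1 = 46.65
Smallest n/ν is Al → limiting reagent.
n(Al2O3) = (1/2) × 84.51 = 42.26 mol
mass = 42.26 × 101.96 = 4309 g

4310 g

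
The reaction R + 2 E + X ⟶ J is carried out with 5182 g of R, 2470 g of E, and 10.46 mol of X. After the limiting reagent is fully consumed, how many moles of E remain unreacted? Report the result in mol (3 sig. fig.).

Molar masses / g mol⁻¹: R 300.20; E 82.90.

8.87 mol

n(R) = 5182 / 300.20 = 17.26 mol
n(E) = 2470 / 82.90 = 29.79 mol
n(X) = 10.46 mol
n/ν for R = 17.26/1 = 17.26
n/ν for E = 29.79/2 = 14.90
n/ν for X = 10.46/1 = 10.46
Smallest n/ν is X → limiting reagent.
E consumed = (2/1) × 10.46 = 20.92 mol
E remaining = 29.79 − 20.92 = 8.870 mol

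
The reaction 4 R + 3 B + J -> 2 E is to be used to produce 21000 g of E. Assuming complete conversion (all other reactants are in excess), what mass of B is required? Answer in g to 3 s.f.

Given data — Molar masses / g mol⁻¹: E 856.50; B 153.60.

n(E) = 21000 / 856.50 = 24.52 mol
n(B) = (3/2) × 24.52 = 36.78 mol
mass = 36.78 × 153.60 = 5649 g

5650 g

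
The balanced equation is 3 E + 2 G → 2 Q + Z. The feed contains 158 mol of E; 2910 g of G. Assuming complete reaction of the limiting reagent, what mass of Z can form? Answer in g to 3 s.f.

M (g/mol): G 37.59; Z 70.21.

n(E) = 158.0 mol
n(G) = 2910 / 37.59 = 77.41 mol
n/ν for E = 158.0/3 = 52.67
n/ν for G = 77.41/2 = 38.71
Smallest n/ν is G → limiting reagent.
n(Z) = (1/2) × 77.41 = 38.71 mol
mass = 38.71 × 70.21 = 2718 g

2720 g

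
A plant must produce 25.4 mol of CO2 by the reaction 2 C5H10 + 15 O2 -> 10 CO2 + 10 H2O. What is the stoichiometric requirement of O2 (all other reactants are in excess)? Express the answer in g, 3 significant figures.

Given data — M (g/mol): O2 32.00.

n(CO2) = 25.40 mol
n(O2) = (15/10) × 25.40 = 38.10 mol
mass = 38.10 × 32.00 = 1219 g

1220 g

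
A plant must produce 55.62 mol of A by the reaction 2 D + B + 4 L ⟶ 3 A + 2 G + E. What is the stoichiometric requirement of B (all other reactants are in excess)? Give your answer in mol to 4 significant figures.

n(A) = 55.62 mol
n(B) = (1/3) × 55.62 = 18.54 mol

18.54 mol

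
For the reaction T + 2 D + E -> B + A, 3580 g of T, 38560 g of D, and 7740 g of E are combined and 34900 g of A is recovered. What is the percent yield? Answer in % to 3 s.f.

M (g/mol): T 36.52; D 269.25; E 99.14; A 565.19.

n(T) = 3580 / 36.52 = 98.03 mol
n(D) = 38560 / 269.25 = 143.2 mol
n(E) = 7740 / 99.14 = 78.07 mol
n/ν for T = 98.03/1 = 98.03
n/ν for D = 143.2/2 = 71.60
n/ν for E = 78.07/1 = 78.07
Smallest n/ν is D → limiting reagent.
theoretical n(A) = (1/2) × 143.2 = 71.60 mol → 40470 g
% yield = 34900 / 40470 × 100 = 86.24 %

86.2 %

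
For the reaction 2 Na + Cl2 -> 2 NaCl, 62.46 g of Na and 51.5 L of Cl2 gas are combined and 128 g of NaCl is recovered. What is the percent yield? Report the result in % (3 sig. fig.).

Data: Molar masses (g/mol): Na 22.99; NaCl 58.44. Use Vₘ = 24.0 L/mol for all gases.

80.6 %

n(Na) = 62.46 / 22.99 = 2.717 mol
n(Cl2) = 51.50 / 24.0 = 2.146 mol
n/ν → Na: 1.359, Cl2: 2.146; Na is limiting.
theoretical n(NaCl) = (2/2) × 2.717 = 2.717 mol → 158.8 g
% yield = 128 / 158.8 × 100 = 80.60 %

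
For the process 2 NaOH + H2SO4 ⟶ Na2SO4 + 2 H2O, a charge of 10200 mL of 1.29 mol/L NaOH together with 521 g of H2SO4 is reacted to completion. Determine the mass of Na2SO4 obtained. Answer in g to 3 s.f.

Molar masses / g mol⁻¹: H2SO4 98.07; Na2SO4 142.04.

n(NaOH) = 1.29 × 10200/1000 = 13.16 mol
n(H2SO4) = 521.0 / 98.07 = 5.313 mol
n/ν → NaOH: 6.580, H2SO4: 5.313; H2SO4 is limiting.
n(Na2SO4) = (1/1) × 5.313 = 5.313 mol
mass = 5.313 × 142.04 = 754.7 g

755 g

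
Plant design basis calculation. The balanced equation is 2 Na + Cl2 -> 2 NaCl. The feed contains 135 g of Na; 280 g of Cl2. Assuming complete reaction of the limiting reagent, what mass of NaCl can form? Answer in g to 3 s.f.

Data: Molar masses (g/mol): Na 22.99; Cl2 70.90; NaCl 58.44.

n(Na) = 135.0 / 22.99 = 5.872 mol
n(Cl2) = 280.0 / 70.90 = 3.949 mol
n/ν for Na = 5.872/2 = 2.936
n/ν for Cl2 = 3.949/1 = 3.949
Smallest n/ν is Na → limiting reagent.
n(NaCl) = (2/2) × 5.872 = 5.872 mol
mass = 5.872 × 58.44 = 343.2 g

343 g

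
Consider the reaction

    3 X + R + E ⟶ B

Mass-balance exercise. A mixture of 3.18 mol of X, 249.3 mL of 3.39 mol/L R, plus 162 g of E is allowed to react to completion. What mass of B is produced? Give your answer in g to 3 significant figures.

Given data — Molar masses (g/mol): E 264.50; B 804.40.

493 g

n(X) = 3.180 mol
n(R) = 3.39 × 249.3/1000 = 0.8451 mol
n(E) = 162.0 / 264.50 = 0.6125 mol
n/ν for X = 3.180/3 = 1.060
n/ν for R = 0.8451/1 = 0.8451
n/ν for E = 0.6125/1 = 0.6125
Smallest n/ν is E → limiting reagent.
n(B) = (1/1) × 0.6125 = 0.6125 mol
mass = 0.6125 × 804.40 = 492.7 g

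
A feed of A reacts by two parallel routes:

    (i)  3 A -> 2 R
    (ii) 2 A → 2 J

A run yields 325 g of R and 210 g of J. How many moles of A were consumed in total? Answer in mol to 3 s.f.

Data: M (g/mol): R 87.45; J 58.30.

n(R) = 325 / 87.45 = 3.716 mol
n(J) = 210 / 58.30 = 3.602 mol
n(A) via (i) = (3/2)×3.716 = 5.574 mol
n(A) via (ii) = (2/2)×3.602 = 3.602 mol
total n(A) = 5.574 + 3.602 = 9.176 mol

9.18 mol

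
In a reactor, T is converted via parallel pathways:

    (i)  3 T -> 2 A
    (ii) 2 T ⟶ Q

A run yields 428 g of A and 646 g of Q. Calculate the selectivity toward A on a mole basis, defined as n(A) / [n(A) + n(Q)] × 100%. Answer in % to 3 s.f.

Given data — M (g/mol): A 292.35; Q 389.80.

46.9 %

n(A) = 428 / 292.35 = 1.464 mol
n(Q) = 646 / 389.80 = 1.657 mol
selectivity = 1.464/(1.464+1.657) × 100 = 46.91 %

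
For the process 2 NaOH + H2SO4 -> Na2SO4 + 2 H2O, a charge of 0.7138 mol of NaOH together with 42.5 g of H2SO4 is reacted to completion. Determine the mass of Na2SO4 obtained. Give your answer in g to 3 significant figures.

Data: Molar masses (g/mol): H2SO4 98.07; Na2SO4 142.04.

n(NaOH) = 0.7138 mol
n(H2SO4) = 42.50 / 98.07 = 0.4334 mol
n/ν for NaOH = 0.7138/2 = 0.3569
n/ν for H2SO4 = 0.4334/1 = 0.4334
Smallest n/ν is NaOH → limiting reagent.
n(Na2SO4) = (1/2) × 0.7138 = 0.3569 mol
mass = 0.3569 × 142.04 = 50.69 g

50.7 g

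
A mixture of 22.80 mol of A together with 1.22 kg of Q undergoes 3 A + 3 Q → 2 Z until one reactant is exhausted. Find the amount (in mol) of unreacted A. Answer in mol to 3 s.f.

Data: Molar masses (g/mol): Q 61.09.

n(A) = 22.80 mol
n(Q) = 1.220×1000 / 61.09 = 19.97 mol
n/ν for A = 22.80/3 = 7.600
n/ν for Q = 19.97/3 = 6.657
Smallest n/ν is Q → limiting reagent.
A consumed = (3/3) × 19.97 = 19.97 mol
A remaining = 22.80 − 19.97 = 2.830 mol

2.83 mol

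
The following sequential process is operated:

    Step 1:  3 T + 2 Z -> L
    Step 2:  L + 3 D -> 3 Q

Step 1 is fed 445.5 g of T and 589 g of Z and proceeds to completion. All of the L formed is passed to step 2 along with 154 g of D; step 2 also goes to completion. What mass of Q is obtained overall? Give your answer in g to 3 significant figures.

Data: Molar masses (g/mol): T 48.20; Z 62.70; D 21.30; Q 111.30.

805 g

Step 1:
n(T) = 445.5 / 48.20 = 9.243 mol
n(Z) = 589.0 / 62.70 = 9.394 mol
n/ν → T: 3.081, Z: 4.697; T is limiting.
n(L) produced = (1/3) × 9.243 = 3.081 mol
Step 2:
n(L) available = 3.081 mol
n(D) = 154.0 / 21.30 = 7.230 mol
n/ν → L: 3.081, D: 2.410; D is limiting.
n(Q) = (3/3) × 7.230 = 7.230 mol
mass = 7.230 × 111.30 = 804.7 g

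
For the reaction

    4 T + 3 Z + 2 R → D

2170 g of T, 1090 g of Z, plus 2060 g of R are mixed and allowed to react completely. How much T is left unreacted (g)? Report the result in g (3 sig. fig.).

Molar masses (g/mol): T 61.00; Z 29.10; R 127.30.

n(T) = 2170 / 61.00 = 35.57 mol
n(Z) = 1090 / 29.10 = 37.46 mol
n(R) = 2060 / 127.30 = 16.18 mol
n/ν → T: 8.893, Z: 12.49, R: 8.090; R is limiting.
T consumed = (4/2) × 16.18 = 32.36 mol
T remaining = 35.57 − 32.36 = 3.210 mol
mass = 3.210 × 61.00 = 195.8 g

196 g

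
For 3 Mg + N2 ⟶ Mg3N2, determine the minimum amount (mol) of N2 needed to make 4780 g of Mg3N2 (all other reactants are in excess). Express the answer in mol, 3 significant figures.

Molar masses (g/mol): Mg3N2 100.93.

n(Mg3N2) = 4780 / 100.93 = 47.36 mol
n(N2) = (1/1) × 47.36 = 47.36 mol

47.4 mol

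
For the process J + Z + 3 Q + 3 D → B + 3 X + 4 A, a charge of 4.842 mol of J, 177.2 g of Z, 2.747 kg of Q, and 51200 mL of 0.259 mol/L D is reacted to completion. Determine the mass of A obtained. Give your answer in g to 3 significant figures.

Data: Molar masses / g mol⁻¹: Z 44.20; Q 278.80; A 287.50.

n(J) = 4.842 mol
n(Z) = 177.2 / 44.20 = 4.009 mol
n(Q) = 2.747×1000 / 278.80 = 9.853 mol
n(D) = 0.259 × 51200/1000 = 13.26 mol
n/ν for J = 4.842/1 = 4.842
n/ν for Z = 4.009/1 = 4.009
n/ν for Q = 9.853/3 = 3.284
n/ν for D = 13.26/3 = 4.420
Smallest n/ν is Q → limiting reagent.
n(A) = (4/3) × 9.853 = 13.14 mol
mass = 13.14 × 287.50 = 3778 g

3780 g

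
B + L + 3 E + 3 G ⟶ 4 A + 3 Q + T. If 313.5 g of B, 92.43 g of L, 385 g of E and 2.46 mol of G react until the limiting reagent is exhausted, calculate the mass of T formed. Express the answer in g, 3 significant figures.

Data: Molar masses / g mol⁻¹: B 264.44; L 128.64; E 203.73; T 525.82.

n(B) = 313.5 / 264.44 = 1.186 mol
n(L) = 92.43 / 128.64 = 0.7185 mol
n(E) = 385.0 / 203.73 = 1.890 mol
n(G) = 2.460 mol
n/ν for B = 1.186/1 = 1.186
n/ν for L = 0.7185/1 = 0.7185
n/ν for E = 1.890/3 = 0.6300
n/ν for G = 2.460/3 = 0.8200
Smallest n/ν is E → limiting reagent.
n(T) = (1/3) × 1.890 = 0.6300 mol
mass = 0.6300 × 525.82 = 331.3 g

331 g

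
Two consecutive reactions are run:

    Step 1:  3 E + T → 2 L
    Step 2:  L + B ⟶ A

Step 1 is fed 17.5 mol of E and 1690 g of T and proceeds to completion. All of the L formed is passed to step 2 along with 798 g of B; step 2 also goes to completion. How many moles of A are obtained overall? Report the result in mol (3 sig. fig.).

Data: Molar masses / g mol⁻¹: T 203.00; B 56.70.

Step 1:
n(E) = 17.50 mol
n(T) = 1690 / 203.00 = 8.325 mol
n/ν → E: 5.833, T: 8.325; E is limiting.
n(L) produced = (2/3) × 17.50 = 11.67 mol
Step 2:
n(L) available = 11.67 mol
n(B) = 798.0 / 56.70 = 14.07 mol
n/ν → L: 11.67, B: 14.07; L is limiting.
n(A) = (1/1) × 11.67 = 11.67 mol

11.7 mol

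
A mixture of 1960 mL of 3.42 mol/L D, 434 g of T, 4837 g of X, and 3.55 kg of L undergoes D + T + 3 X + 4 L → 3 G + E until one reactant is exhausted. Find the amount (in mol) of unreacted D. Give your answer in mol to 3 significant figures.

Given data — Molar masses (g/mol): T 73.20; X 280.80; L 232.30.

n(D) = 3.42 × 1960/1000 = 6.703 mol
n(T) = 434.0 / 73.20 = 5.929 mol
n(X) = 4837 / 280.80 = 17.23 mol
n(L) = 3.550×1000 / 232.30 = 15.28 mol
n/ν for D = 6.703/1 = 6.703
n/ν for T = 5.929/1 = 5.929
n/ν for X = 17.23/3 = 5.743
n/ν for L = 15.28/4 = 3.820
Smallest n/ν is L → limiting reagent.
D consumed = (1/4) × 15.28 = 3.820 mol
D remaining = 6.703 − 3.820 = 2.883 mol

2.88 mol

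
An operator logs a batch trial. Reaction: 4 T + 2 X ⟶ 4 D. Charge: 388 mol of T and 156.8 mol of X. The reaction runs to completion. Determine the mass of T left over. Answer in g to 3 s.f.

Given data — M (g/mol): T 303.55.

n(T) = 388.0 mol
n(X) = 156.8 mol
n/ν → T: 97.00, X: 78.40; X is limiting.
T consumed = (4/2) × 156.8 = 313.6 mol
T remaining = 388.0 − 313.6 = 74.40 mol
mass = 74.40 × 303.55 = 22580 g

22600 g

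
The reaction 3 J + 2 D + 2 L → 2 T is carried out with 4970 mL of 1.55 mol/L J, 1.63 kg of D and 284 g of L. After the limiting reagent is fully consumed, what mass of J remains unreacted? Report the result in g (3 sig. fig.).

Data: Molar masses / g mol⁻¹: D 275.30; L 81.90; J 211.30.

529 g

n(J) = 1.55 × 4970/1000 = 7.704 mol
n(D) = 1.630×1000 / 275.30 = 5.921 mol
n(L) = 284.0 / 81.90 = 3.468 mol
n/ν for J = 7.704/3 = 2.568
n/ν for D = 5.921/2 = 2.961
n/ν for L = 3.468/2 = 1.734
Smallest n/ν is L → limiting reagent.
J consumed = (3/2) × 3.468 = 5.202 mol
J remaining = 7.704 − 5.202 = 2.502 mol
mass = 2.502 × 211.30 = 528.7 g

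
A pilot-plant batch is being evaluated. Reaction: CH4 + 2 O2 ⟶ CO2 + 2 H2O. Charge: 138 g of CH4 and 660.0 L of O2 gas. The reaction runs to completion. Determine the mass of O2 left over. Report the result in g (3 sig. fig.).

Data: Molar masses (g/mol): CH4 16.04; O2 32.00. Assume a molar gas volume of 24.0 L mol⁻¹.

329 g

n(CH4) = 138.0 / 16.04 = 8.603 mol
n(O2) = 660.0 / 24.0 = 27.50 mol
n/ν for CH4 = 8.603/1 = 8.603
n/ν for O2 = 27.50/2 = 13.75
Smallest n/ν is CH4 → limiting reagent.
O2 consumed = (2/1) × 8.603 = 17.21 mol
O2 remaining = 27.50 − 17.21 = 10.29 mol
mass = 10.29 × 32.00 = 329.3 g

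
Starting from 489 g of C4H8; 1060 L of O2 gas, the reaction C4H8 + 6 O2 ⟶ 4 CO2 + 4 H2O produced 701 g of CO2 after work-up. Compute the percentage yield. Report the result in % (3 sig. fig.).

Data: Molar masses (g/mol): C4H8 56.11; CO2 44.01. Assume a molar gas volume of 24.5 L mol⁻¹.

55.2 %

n(C4H8) = 489.0 / 56.11 = 8.715 mol
n(O2) = 1060 / 24.5 = 43.27 mol
n/ν for C4H8 = 8.715/1 = 8.715
n/ν for O2 = 43.27/6 = 7.212
Smallest n/ν is O2 → limiting reagent.
theoretical n(CO2) = (4/6) × 43.27 = 28.85 mol → 1270 g
% yield = 701 / 1270 × 100 = 55.20 %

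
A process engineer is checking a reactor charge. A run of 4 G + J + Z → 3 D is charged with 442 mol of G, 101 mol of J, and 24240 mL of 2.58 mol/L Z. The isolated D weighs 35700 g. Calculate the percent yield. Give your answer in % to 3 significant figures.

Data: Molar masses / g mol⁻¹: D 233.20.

81.6 %

n(G) = 442.0 mol
n(J) = 101.0 mol
n(Z) = 2.58 × 24240/1000 = 62.54 mol
n/ν → G: 110.5, J: 101.0, Z: 62.54; Z is limiting.
theoretical n(D) = (3/1) × 62.54 = 187.6 mol → 43750 g
% yield = 35700 / 43750 × 100 = 81.60 %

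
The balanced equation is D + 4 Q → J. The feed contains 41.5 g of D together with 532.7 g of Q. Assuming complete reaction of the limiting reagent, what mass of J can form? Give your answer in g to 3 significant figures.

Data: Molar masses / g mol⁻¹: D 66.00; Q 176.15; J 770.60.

485 g

n(D) = 41.50 / 66.00 = 0.6288 mol
n(Q) = 532.7 / 176.15 = 3.024 mol
n/ν → D: 0.6288, Q: 0.7560; D is limiting.
n(J) = (1/1) × 0.6288 = 0.6288 mol
mass = 0.6288 × 770.60 = 484.6 g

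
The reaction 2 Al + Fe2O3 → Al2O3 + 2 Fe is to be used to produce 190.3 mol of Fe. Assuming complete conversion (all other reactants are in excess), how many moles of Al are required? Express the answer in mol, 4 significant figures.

190.3 mol

n(Fe) = 190.3 mol
n(Al) = (2/2) × 190.3 = 190.3 mol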